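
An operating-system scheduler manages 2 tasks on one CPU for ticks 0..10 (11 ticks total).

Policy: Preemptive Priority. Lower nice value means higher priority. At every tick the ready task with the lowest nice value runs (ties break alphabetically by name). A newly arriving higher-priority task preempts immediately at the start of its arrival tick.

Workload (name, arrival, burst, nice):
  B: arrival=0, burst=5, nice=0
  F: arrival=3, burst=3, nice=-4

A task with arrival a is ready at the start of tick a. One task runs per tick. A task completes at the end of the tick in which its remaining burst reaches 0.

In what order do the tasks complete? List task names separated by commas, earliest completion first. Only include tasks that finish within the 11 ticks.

completion order = F, B

t=0: ready={B} → run B
t=1: ready={B} → run B
t=2: ready={B} → run B
t=3: ready={B,F} → run F
t=4: ready={B,F} → run F
t=5: ready={B,F} → run F
t=6: ready={B} → run B
t=7: ready={B} → run B
t=8: (idle)
t=9: (idle)
t=10: (idle)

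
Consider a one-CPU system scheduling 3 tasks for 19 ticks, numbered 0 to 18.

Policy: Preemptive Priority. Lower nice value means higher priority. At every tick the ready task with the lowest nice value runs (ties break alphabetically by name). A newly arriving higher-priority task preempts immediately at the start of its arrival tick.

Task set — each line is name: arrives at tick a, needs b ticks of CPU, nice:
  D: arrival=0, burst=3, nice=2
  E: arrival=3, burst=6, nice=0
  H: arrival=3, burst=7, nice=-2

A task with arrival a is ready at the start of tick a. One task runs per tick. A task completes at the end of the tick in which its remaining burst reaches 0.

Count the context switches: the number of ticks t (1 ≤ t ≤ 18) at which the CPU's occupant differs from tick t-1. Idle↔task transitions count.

t=0: ready={D} → run D
t=1: ready={D} → run D
t=2: ready={D} → run D
t=3: ready={E,H} → run H
t=4: ready={E,H} → run H
t=5: ready={E,H} → run H
t=6: ready={E,H} → run H
t=7: ready={E,H} → run H
t=8: ready={E,H} → run H
t=9: ready={E,H} → run H
t=10: ready={E} → run E
t=11: ready={E} → run E
t=12: ready={E} → run E
t=13: ready={E} → run E
t=14: ready={E} → run E
t=15: ready={E} → run E
t=16: (idle)
t=17: (idle)
t=18: (idle)

context switches = 3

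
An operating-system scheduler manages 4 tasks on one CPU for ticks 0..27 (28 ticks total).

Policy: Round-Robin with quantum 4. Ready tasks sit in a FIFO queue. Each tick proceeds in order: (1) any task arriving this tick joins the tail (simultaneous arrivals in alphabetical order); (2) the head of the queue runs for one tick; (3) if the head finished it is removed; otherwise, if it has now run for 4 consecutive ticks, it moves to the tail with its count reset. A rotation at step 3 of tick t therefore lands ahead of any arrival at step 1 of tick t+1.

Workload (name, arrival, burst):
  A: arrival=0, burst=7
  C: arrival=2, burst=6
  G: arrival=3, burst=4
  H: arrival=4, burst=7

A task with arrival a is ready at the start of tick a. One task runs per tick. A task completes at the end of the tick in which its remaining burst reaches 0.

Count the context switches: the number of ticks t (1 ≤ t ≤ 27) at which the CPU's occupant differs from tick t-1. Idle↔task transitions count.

t=0: queue=[A] q_used=0 → run A
t=1: queue=[A] q_used=1 → run A
t=2: queue=[A,C] q_used=2 → run A
t=3: queue=[A,C,G] q_used=3 → run A
t=4: queue=[C,G,A,H] q_used=0 → run C
t=5: queue=[C,G,A,H] q_used=1 → run C
t=6: queue=[C,G,A,H] q_used=2 → run C
t=7: queue=[C,G,A,H] q_used=3 → run C
t=8: queue=[G,A,H,C] q_used=0 → run G
t=9: queue=[G,A,H,C] q_used=1 → run G
t=10: queue=[G,A,H,C] q_used=2 → run G
t=11: queue=[G,A,H,C] q_used=3 → run G
t=12: queue=[A,H,C] q_used=0 → run A
t=13: queue=[A,H,C] q_used=1 → run A
t=14: queue=[A,H,C] q_used=2 → run A
t=15: queue=[H,C] q_used=0 → run H
t=16: queue=[H,C] q_used=1 → run H
t=17: queue=[H,C] q_used=2 → run H
t=18: queue=[H,C] q_used=3 → run H
t=19: queue=[C,H] q_used=0 → run C
t=20: queue=[C,H] q_used=1 → run C
t=21: queue=[H] q_used=0 → run H
t=22: queue=[H] q_used=1 → run H
t=23: queue=[H] q_used=2 → run H
t=24: (idle)
t=25: (idle)
t=26: (idle)
t=27: (idle)

context switches = 7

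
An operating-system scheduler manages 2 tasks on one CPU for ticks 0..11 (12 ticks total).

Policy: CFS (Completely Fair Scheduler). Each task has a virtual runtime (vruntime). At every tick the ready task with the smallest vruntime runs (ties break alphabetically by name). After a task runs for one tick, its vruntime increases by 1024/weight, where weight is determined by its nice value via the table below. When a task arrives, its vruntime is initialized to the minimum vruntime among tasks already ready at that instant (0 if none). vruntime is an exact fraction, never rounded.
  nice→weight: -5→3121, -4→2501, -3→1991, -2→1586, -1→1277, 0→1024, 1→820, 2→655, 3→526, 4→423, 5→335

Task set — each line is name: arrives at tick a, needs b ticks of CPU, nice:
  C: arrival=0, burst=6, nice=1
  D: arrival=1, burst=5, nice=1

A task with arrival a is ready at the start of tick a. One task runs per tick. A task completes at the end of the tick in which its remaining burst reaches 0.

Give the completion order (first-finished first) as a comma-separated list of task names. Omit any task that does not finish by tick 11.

completion order = C, D

t=0: vr[C=0] → run C
t=1: vr[C=256/205 D=256/205] → run C
t=2: vr[C=512/205 D=256/205] → run D
t=3: vr[C=512/205 D=512/205] → run C
t=4: vr[C=768/205 D=512/205] → run D
t=5: vr[C=768/205 D=768/205] → run C
t=6: vr[C=1024/205 D=768/205] → run D
t=7: vr[C=1024/205 D=1024/205] → run C
t=8: vr[C=256/41 D=1024/205] → run D
t=9: vr[C=256/41 D=256/41] → run C
t=10: vr[D=256/41] → run D
t=11: (idle)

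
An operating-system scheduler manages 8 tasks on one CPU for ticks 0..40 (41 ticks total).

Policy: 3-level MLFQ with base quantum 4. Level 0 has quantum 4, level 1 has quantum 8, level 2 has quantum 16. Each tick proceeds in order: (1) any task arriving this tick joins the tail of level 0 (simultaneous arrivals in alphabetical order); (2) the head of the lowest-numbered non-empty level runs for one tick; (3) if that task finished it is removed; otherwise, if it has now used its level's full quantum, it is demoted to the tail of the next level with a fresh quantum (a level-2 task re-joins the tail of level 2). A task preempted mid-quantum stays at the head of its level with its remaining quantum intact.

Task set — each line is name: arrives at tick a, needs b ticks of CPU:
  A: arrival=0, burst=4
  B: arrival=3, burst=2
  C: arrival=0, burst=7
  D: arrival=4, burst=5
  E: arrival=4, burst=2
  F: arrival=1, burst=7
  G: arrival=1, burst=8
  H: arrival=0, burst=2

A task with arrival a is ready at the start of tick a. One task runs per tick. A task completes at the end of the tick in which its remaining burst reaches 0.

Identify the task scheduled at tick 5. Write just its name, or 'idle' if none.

t=0: L0/L1/L2 = ACH/-/- → run A
t=1: L0/L1/L2 = ACHFG/-/- → run A
t=2: L0/L1/L2 = ACHFG/-/- → run A
t=3: L0/L1/L2 = ACHFGB/-/- → run A
t=4: L0/L1/L2 = CHFGBDE/-/- → run C
t=5: L0/L1/L2 = CHFGBDE/-/- → run C
t=6: L0/L1/L2 = CHFGBDE/-/- → run C
t=7: L0/L1/L2 = CHFGBDE/-/- → run C
t=8: L0/L1/L2 = HFGBDE/C/- → run H
t=9: L0/L1/L2 = HFGBDE/C/- → run H
t=10: L0/L1/L2 = FGBDE/C/- → run F
t=11: L0/L1/L2 = FGBDE/C/- → run F
t=12: L0/L1/L2 = FGBDE/C/- → run F
t=13: L0/L1/L2 = FGBDE/C/- → run F
t=14: L0/L1/L2 = GBDE/CF/- → run G
t=15: L0/L1/L2 = GBDE/CF/- → run G
t=16: L0/L1/L2 = GBDE/CF/- → run G
t=17: L0/L1/L2 = GBDE/CF/- → run G
t=18: L0/L1/L2 = BDE/CFG/- → run B
t=19: L0/L1/L2 = BDE/CFG/- → run B
t=20: L0/L1/L2 = DE/CFG/- → run D
t=21: L0/L1/L2 = DE/CFG/- → run D
t=22: L0/L1/L2 = DE/CFG/- → run D
t=23: L0/L1/L2 = DE/CFG/- → run D
t=24: L0/L1/L2 = E/CFGD/- → run E
t=25: L0/L1/L2 = E/CFGD/- → run E
t=26: L0/L1/L2 = -/CFGD/- → run C
t=27: L0/L1/L2 = -/CFGD/- → run C
t=28: L0/L1/L2 = -/CFGD/- → run C
t=29: L0/L1/L2 = -/FGD/- → run F
t=30: L0/L1/L2 = -/FGD/- → run F
t=31: L0/L1/L2 = -/FGD/- → run F
t=32: L0/L1/L2 = -/GD/- → run G
t=33: L0/L1/L2 = -/GD/- → run G
t=34: L0/L1/L2 = -/GD/- → run G
t=35: L0/L1/L2 = -/GD/- → run G
t=36: L0/L1/L2 = -/D/- → run D
t=37: (idle)
t=38: (idle)
t=39: (idle)
t=40: (idle)

running at tick 5 = C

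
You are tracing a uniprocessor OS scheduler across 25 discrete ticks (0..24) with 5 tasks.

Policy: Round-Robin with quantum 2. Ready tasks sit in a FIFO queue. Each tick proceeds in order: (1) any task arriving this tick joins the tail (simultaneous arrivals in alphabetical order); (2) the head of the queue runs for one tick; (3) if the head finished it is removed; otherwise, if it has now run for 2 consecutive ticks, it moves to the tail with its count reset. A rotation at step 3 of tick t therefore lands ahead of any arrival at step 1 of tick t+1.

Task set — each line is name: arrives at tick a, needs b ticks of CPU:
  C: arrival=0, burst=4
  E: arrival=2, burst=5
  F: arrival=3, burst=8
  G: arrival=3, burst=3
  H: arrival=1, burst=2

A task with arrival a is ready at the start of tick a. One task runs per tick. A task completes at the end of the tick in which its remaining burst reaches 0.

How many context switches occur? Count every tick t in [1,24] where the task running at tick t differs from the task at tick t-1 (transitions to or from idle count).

context switches = 11

t=0: queue=[C] q_used=0 → run C
t=1: queue=[C,H] q_used=1 → run C
t=2: queue=[H,C,E] q_used=0 → run H
t=3: queue=[H,C,E,F,G] q_used=1 → run H
t=4: queue=[C,E,F,G] q_used=0 → run C
t=5: queue=[C,E,F,G] q_used=1 → run C
t=6: queue=[E,F,G] q_used=0 → run E
t=7: queue=[E,F,G] q_used=1 → run E
t=8: queue=[F,G,E] q_used=0 → run F
t=9: queue=[F,G,E] q_used=1 → run F
t=10: queue=[G,E,F] q_used=0 → run G
t=11: queue=[G,E,F] q_used=1 → run G
t=12: queue=[E,F,G] q_used=0 → run E
t=13: queue=[E,F,G] q_used=1 → run E
t=14: queue=[F,G,E] q_used=0 → run F
t=15: queue=[F,G,E] q_used=1 → run F
t=16: queue=[G,E,F] q_used=0 → run G
t=17: queue=[E,F] q_used=0 → run E
t=18: queue=[F] q_used=0 → run F
t=19: queue=[F] q_used=1 → run F
t=20: queue=[F] q_used=0 → run F
t=21: queue=[F] q_used=1 → run F
t=22: (idle)
t=23: (idle)
t=24: (idle)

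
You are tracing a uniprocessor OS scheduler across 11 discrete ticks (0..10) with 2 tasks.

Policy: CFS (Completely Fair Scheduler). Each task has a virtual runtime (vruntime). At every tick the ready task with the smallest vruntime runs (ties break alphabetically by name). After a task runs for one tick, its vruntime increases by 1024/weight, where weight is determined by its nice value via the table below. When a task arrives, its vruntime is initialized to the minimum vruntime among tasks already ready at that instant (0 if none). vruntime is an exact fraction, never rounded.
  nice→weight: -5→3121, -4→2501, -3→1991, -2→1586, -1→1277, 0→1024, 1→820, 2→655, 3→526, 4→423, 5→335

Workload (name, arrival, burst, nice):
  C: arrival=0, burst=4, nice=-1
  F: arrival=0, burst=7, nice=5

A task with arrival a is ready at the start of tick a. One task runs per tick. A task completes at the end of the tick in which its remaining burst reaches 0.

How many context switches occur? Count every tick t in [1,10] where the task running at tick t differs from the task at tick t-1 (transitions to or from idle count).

context switches = 3

t=0: vr[C=0 F=0] → run C
t=1: vr[C=1024/1277 F=0] → run F
t=2: vr[C=1024/1277 F=1024/335] → run C
t=3: vr[C=2048/1277 F=1024/335] → run C
t=4: vr[C=3072/1277 F=1024/335] → run C
t=5: vr[F=1024/335] → run F
t=6: vr[F=2048/335] → run F
t=7: vr[F=3072/335] → run F
t=8: vr[F=4096/335] → run F
t=9: vr[F=1024/67] → run F
t=10: vr[F=6144/335] → run F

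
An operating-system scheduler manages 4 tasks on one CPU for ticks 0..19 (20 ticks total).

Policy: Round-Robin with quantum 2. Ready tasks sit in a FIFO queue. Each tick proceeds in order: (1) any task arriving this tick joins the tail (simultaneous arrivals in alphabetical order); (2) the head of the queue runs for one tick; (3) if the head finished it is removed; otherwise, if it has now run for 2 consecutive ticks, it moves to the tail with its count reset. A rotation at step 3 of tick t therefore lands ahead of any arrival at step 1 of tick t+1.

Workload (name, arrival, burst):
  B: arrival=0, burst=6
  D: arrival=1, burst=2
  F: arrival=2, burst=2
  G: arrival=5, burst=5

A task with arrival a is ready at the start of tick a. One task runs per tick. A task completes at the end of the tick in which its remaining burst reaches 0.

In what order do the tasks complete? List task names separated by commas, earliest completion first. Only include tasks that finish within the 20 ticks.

t=0: queue=[B] q_used=0 → run B
t=1: queue=[B,D] q_used=1 → run B
t=2: queue=[D,B,F] q_used=0 → run D
t=3: queue=[D,B,F] q_used=1 → run D
t=4: queue=[B,F] q_used=0 → run B
t=5: queue=[B,F,G] q_used=1 → run B
t=6: queue=[F,G,B] q_used=0 → run F
t=7: queue=[F,G,B] q_used=1 → run F
t=8: queue=[G,B] q_used=0 → run G
t=9: queue=[G,B] q_used=1 → run G
t=10: queue=[B,G] q_used=0 → run B
t=11: queue=[B,G] q_used=1 → run B
t=12: queue=[G] q_used=0 → run G
t=13: queue=[G] q_used=1 → run G
t=14: queue=[G] q_used=0 → run G
t=15: (idle)
t=16: (idle)
t=17: (idle)
t=18: (idle)
t=19: (idle)

completion order = D, F, B, G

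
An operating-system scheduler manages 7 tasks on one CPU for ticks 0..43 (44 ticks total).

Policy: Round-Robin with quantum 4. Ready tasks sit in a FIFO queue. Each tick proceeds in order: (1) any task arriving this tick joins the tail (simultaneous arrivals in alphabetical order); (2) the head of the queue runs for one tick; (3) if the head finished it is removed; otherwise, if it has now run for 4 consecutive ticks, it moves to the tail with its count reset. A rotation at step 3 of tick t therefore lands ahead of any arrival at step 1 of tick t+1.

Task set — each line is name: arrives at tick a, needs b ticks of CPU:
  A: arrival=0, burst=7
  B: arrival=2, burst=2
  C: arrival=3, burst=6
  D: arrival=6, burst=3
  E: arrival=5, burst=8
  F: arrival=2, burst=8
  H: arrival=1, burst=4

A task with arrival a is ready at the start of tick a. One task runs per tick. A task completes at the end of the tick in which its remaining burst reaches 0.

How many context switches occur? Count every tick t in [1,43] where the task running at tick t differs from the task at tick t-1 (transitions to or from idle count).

context switches = 11

t=0: queue=[A] q_used=0 → run A
t=1: queue=[A,H] q_used=1 → run A
t=2: queue=[A,H,B,F] q_used=2 → run A
t=3: queue=[A,H,B,F,C] q_used=3 → run A
t=4: queue=[H,B,F,C,A] q_used=0 → run H
t=5: queue=[H,B,F,C,A,E] q_used=1 → run H
t=6: queue=[H,B,F,C,A,E,D] q_used=2 → run H
t=7: queue=[H,B,F,C,A,E,D] q_used=3 → run H
t=8: queue=[B,F,C,A,E,D] q_used=0 → run B
t=9: queue=[B,F,C,A,E,D] q_used=1 → run B
t=10: queue=[F,C,A,E,D] q_used=0 → run F
t=11: queue=[F,C,A,E,D] q_used=1 → run F
t=12: queue=[F,C,A,E,D] q_used=2 → run F
t=13: queue=[F,C,A,E,D] q_used=3 → run F
t=14: queue=[C,A,E,D,F] q_used=0 → run C
t=15: queue=[C,A,E,D,F] q_used=1 → run C
t=16: queue=[C,A,E,D,F] q_used=2 → run C
t=17: queue=[C,A,E,D,F] q_used=3 → run C
t=18: queue=[A,E,D,F,C] q_used=0 → run A
t=19: queue=[A,E,D,F,C] q_used=1 → run A
t=20: queue=[A,E,D,F,C] q_used=2 → run A
t=21: queue=[E,D,F,C] q_used=0 → run E
t=22: queue=[E,D,F,C] q_used=1 → run E
t=23: queue=[E,D,F,C] q_used=2 → run E
t=24: queue=[E,D,F,C] q_used=3 → run E
t=25: queue=[D,F,C,E] q_used=0 → run D
t=26: queue=[D,F,C,E] q_used=1 → run D
t=27: queue=[D,F,C,E] q_used=2 → run D
t=28: queue=[F,C,E] q_used=0 → run F
t=29: queue=[F,C,E] q_used=1 → run F
t=30: queue=[F,C,E] q_used=2 → run F
t=31: queue=[F,C,E] q_used=3 → run F
t=32: queue=[C,E] q_used=0 → run C
t=33: queue=[C,E] q_used=1 → run C
t=34: queue=[E] q_used=0 → run E
t=35: queue=[E] q_used=1 → run E
t=36: queue=[E] q_used=2 → run E
t=37: queue=[E] q_used=3 → run E
t=38: (idle)
t=39: (idle)
t=40: (idle)
t=41: (idle)
t=42: (idle)
t=43: (idle)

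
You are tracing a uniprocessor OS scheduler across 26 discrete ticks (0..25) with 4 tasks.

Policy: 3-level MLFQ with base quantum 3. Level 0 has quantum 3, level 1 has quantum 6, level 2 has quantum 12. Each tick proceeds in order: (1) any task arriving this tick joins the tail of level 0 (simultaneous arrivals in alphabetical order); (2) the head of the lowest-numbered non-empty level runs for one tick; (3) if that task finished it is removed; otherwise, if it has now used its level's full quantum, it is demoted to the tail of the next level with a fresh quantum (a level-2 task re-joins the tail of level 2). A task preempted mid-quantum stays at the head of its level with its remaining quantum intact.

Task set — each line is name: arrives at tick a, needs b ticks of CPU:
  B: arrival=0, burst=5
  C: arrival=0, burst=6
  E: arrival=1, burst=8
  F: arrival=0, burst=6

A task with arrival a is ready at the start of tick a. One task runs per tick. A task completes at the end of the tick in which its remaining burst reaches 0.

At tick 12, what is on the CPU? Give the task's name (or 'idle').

t=0: L0/L1/L2 = BCF/-/- → run B
t=1: L0/L1/L2 = BCFE/-/- → run B
t=2: L0/L1/L2 = BCFE/-/- → run B
t=3: L0/L1/L2 = CFE/B/- → run C
t=4: L0/L1/L2 = CFE/B/- → run C
t=5: L0/L1/L2 = CFE/B/- → run C
t=6: L0/L1/L2 = FE/BC/- → run F
t=7: L0/L1/L2 = FE/BC/- → run F
t=8: L0/L1/L2 = FE/BC/- → run F
t=9: L0/L1/L2 = E/BCF/- → run E
t=10: L0/L1/L2 = E/BCF/- → run E
t=11: L0/L1/L2 = E/BCF/- → run E
t=12: L0/L1/L2 = -/BCFE/- → run B
t=13: L0/L1/L2 = -/BCFE/- → run B
t=14: L0/L1/L2 = -/CFE/- → run C
t=15: L0/L1/L2 = -/CFE/- → run C
t=16: L0/L1/L2 = -/CFE/- → run C
t=17: L0/L1/L2 = -/FE/- → run F
t=18: L0/L1/L2 = -/FE/- → run F
t=19: L0/L1/L2 = -/FE/- → run F
t=20: L0/L1/L2 = -/E/- → run E
t=21: L0/L1/L2 = -/E/- → run E
t=22: L0/L1/L2 = -/E/- → run E
t=23: L0/L1/L2 = -/E/- → run E
t=24: L0/L1/L2 = -/E/- → run E
t=25: (idle)

running at tick 12 = B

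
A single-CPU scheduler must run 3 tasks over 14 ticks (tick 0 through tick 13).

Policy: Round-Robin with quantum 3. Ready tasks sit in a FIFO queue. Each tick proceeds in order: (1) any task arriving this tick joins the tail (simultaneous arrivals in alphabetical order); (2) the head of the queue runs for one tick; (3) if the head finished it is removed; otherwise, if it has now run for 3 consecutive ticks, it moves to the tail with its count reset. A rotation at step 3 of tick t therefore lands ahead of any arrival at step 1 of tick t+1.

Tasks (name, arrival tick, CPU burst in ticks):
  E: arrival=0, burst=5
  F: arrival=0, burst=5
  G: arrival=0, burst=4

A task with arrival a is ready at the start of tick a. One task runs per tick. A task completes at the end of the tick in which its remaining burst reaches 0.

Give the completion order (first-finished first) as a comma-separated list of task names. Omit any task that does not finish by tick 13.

completion order = E, F, G

t=0: queue=[E,F,G] q_used=0 → run E
t=1: queue=[E,F,G] q_used=1 → run E
t=2: queue=[E,F,G] q_used=2 → run E
t=3: queue=[F,G,E] q_used=0 → run F
t=4: queue=[F,G,E] q_used=1 → run F
t=5: queue=[F,G,E] q_used=2 → run F
t=6: queue=[G,E,F] q_used=0 → run G
t=7: queue=[G,E,F] q_used=1 → run G
t=8: queue=[G,E,F] q_used=2 → run G
t=9: queue=[E,F,G] q_used=0 → run E
t=10: queue=[E,F,G] q_used=1 → run E
t=11: queue=[F,G] q_used=0 → run F
t=12: queue=[F,G] q_used=1 → run F
t=13: queue=[G] q_used=0 → run G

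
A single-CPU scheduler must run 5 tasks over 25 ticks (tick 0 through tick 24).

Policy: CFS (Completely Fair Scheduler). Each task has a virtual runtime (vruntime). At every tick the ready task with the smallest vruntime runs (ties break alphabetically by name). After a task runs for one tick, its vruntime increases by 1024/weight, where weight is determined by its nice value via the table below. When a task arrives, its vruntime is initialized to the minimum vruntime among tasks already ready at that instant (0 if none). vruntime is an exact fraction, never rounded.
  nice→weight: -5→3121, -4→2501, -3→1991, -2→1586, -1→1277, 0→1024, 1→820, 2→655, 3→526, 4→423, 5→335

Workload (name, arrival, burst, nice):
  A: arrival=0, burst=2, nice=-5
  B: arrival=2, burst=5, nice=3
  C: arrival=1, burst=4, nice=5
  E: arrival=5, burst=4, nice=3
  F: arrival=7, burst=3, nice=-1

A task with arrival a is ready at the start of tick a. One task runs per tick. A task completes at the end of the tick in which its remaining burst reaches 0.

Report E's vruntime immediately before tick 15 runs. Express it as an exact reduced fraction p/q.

vruntime(E, start of tick 15) = 2536684032/274975705

t=0: vr[A=0] → run A
t=1: vr[A=1024/3121 C=1024/3121] → run A
t=2: vr[B=1024/3121 C=1024/3121] → run B
t=3: vr[B=1867264/820823 C=1024/3121] → run C
t=4: vr[B=1867264/820823 C=3538944/1045535] → run B
t=5: vr[B=3465216/820823 C=3538944/1045535 E=3538944/1045535] → run C
t=6: vr[B=3465216/820823 C=6734848/1045535 E=3538944/1045535] → run E
t=7: vr[B=3465216/820823 C=6734848/1045535 E=1466056192/274975705 F=3465216/820823] → run B
t=8: vr[B=5063168/820823 C=6734848/1045535 E=1466056192/274975705 F=3465216/820823] → run F
t=9: vr[B=5063168/820823 C=6734848/1045535 E=1466056192/274975705 F=5265603584/1048190971] → run F
t=10: vr[B=5063168/820823 C=6734848/1045535 E=1466056192/274975705 F=6106126336/1048190971] → run E
t=11: vr[B=5063168/820823 C=6734848/1045535 E=2001370112/274975705 F=6106126336/1048190971] → run F
t=12: vr[B=5063168/820823 C=6734848/1045535 E=2001370112/274975705] → run B
t=13: vr[B=6661120/820823 C=6734848/1045535 E=2001370112/274975705] → run C
t=14: vr[B=6661120/820823 C=9930752/1045535 E=2001370112/274975705] → run E
t=15: vr[B=6661120/820823 C=9930752/1045535 E=2536684032/274975705] → run B
t=16: vr[C=9930752/1045535 E=2536684032/274975705] → run E
t=17: vr[C=9930752/1045535] → run C
t=18: (idle)
t=19: (idle)
t=20: (idle)
t=21: (idle)
t=22: (idle)
t=23: (idle)
t=24: (idle)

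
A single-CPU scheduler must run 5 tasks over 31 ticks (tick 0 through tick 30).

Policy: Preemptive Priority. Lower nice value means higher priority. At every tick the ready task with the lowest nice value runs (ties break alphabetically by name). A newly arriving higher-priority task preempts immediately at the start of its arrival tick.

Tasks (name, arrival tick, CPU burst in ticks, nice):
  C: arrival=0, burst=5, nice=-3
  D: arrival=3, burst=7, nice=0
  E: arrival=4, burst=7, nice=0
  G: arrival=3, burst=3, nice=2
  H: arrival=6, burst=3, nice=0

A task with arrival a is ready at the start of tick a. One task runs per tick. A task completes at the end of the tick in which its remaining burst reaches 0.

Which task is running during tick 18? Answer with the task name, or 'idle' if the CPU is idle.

running at tick 18 = E

t=0: ready={C} → run C
t=1: ready={C} → run C
t=2: ready={C} → run C
t=3: ready={C,D,G} → run C
t=4: ready={C,D,E,G} → run C
t=5: ready={D,E,G} → run D
t=6: ready={D,E,G,H} → run D
t=7: ready={D,E,G,H} → run D
t=8: ready={D,E,G,H} → run D
t=9: ready={D,E,G,H} → run D
t=10: ready={D,E,G,H} → run D
t=11: ready={D,E,G,H} → run D
t=12: ready={E,G,H} → run E
t=13: ready={E,G,H} → run E
t=14: ready={E,G,H} → run E
t=15: ready={E,G,H} → run E
t=16: ready={E,G,H} → run E
t=17: ready={E,G,H} → run E
t=18: ready={E,G,H} → run E
t=19: ready={G,H} → run H
t=20: ready={G,H} → run H
t=21: ready={G,H} → run H
t=22: ready={G} → run G
t=23: ready={G} → run G
t=24: ready={G} → run G
t=25: (idle)
t=26: (idle)
t=27: (idle)
t=28: (idle)
t=29: (idle)
t=30: (idle)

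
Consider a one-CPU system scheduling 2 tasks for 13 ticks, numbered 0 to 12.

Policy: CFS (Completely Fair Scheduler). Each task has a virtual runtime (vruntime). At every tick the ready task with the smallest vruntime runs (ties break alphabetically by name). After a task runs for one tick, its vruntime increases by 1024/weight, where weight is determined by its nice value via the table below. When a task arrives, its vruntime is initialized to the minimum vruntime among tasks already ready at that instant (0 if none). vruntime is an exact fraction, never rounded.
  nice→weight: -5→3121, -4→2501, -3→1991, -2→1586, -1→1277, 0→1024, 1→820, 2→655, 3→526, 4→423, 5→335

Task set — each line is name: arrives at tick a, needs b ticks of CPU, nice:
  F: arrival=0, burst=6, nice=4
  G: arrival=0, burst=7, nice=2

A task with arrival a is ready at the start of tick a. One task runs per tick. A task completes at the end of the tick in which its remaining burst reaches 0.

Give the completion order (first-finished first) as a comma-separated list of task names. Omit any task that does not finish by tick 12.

t=0: vr[F=0 G=0] → run F
t=1: vr[F=1024/423 G=0] → run G
t=2: vr[F=1024/423 G=1024/655] → run G
t=3: vr[F=1024/423 G=2048/655] → run F
t=4: vr[F=2048/423 G=2048/655] → run G
t=5: vr[F=2048/423 G=3072/655] → run G
t=6: vr[F=2048/423 G=4096/655] → run F
t=7: vr[F=1024/141 G=4096/655] → run G
t=8: vr[F=1024/141 G=1024/131] → run F
t=9: vr[F=4096/423 G=1024/131] → run G
t=10: vr[F=4096/423 G=6144/655] → run G
t=11: vr[F=4096/423] → run F
t=12: vr[F=5120/423] → run F

completion order = G, F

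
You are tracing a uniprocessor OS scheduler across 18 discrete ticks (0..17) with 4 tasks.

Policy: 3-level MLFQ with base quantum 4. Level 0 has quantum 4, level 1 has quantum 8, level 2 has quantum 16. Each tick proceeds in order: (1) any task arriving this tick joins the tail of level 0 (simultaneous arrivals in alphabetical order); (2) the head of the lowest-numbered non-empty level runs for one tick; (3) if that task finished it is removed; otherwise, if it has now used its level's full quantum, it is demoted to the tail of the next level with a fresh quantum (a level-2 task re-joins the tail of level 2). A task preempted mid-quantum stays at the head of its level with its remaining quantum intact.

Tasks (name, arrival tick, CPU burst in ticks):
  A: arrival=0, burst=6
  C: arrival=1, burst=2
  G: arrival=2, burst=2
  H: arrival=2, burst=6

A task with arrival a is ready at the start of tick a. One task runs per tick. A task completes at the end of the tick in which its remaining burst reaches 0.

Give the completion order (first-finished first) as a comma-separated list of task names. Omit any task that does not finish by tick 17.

completion order = C, G, A, H

t=0: L0/L1/L2 = A/-/- → run A
t=1: L0/L1/L2 = AC/-/- → run A
t=2: L0/L1/L2 = ACGH/-/- → run A
t=3: L0/L1/L2 = ACGH/-/- → run A
t=4: L0/L1/L2 = CGH/A/- → run C
t=5: L0/L1/L2 = CGH/A/- → run C
t=6: L0/L1/L2 = GH/A/- → run G
t=7: L0/L1/L2 = GH/A/- → run G
t=8: L0/L1/L2 = H/A/- → run H
t=9: L0/L1/L2 = H/A/- → run H
t=10: L0/L1/L2 = H/A/- → run H
t=11: L0/L1/L2 = H/A/- → run H
t=12: L0/L1/L2 = -/AH/- → run A
t=13: L0/L1/L2 = -/AH/- → run A
t=14: L0/L1/L2 = -/H/- → run H
t=15: L0/L1/L2 = -/H/- → run H
t=16: (idle)
t=17: (idle)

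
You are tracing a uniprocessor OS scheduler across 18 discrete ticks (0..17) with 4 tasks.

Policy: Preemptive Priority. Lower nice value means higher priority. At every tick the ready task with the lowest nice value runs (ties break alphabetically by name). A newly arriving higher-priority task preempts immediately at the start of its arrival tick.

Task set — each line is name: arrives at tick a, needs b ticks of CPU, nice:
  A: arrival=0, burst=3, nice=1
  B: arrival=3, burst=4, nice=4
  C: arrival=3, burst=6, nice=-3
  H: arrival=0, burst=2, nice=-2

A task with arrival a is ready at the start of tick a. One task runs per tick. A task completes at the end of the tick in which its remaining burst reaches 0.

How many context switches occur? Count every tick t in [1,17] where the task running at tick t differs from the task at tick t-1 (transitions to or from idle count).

context switches = 5

t=0: ready={A,H} → run H
t=1: ready={A,H} → run H
t=2: ready={A} → run A
t=3: ready={A,B,C} → run C
t=4: ready={A,B,C} → run C
t=5: ready={A,B,C} → run C
t=6: ready={A,B,C} → run C
t=7: ready={A,B,C} → run C
t=8: ready={A,B,C} → run C
t=9: ready={A,B} → run A
t=10: ready={A,B} → run A
t=11: ready={B} → run B
t=12: ready={B} → run B
t=13: ready={B} → run B
t=14: ready={B} → run B
t=15: (idle)
t=16: (idle)
t=17: (idle)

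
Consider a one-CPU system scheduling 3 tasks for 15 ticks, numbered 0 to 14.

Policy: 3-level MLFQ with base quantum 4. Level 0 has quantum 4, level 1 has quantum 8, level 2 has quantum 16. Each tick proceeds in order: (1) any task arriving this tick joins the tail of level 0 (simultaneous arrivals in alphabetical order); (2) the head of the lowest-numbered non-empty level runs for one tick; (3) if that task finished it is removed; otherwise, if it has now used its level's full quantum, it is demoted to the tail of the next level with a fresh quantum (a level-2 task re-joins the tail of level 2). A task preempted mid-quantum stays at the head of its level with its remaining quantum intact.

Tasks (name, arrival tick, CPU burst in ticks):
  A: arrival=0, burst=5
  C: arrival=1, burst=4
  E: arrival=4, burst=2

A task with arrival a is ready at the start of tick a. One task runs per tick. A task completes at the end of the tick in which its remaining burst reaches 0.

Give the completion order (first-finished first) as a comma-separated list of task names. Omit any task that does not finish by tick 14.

t=0: L0/L1/L2 = A/-/- → run A
t=1: L0/L1/L2 = AC/-/- → run A
t=2: L0/L1/L2 = AC/-/- → run A
t=3: L0/L1/L2 = AC/-/- → run A
t=4: L0/L1/L2 = CE/A/- → run C
t=5: L0/L1/L2 = CE/A/- → run C
t=6: L0/L1/L2 = CE/A/- → run C
t=7: L0/L1/L2 = CE/A/- → run C
t=8: L0/L1/L2 = E/A/- → run E
t=9: L0/L1/L2 = E/A/- → run E
t=10: L0/L1/L2 = -/A/- → run A
t=11: (idle)
t=12: (idle)
t=13: (idle)
t=14: (idle)

completion order = C, E, A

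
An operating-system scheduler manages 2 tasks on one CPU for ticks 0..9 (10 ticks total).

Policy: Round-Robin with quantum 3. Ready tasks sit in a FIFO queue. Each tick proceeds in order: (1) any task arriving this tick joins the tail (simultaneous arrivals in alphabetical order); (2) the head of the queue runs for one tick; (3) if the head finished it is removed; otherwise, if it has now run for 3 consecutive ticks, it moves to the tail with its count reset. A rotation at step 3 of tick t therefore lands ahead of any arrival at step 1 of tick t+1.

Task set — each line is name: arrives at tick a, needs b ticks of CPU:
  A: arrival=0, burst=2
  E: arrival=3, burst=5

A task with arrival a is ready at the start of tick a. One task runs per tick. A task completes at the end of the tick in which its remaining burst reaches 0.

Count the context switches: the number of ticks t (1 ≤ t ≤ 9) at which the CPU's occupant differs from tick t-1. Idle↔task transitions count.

t=0: queue=[A] q_used=0 → run A
t=1: queue=[A] q_used=1 → run A
t=2: (idle)
t=3: queue=[E] q_used=0 → run E
t=4: queue=[E] q_used=1 → run E
t=5: queue=[E] q_used=2 → run E
t=6: queue=[E] q_used=0 → run E
t=7: queue=[E] q_used=1 → run E
t=8: (idle)
t=9: (idle)

context switches = 3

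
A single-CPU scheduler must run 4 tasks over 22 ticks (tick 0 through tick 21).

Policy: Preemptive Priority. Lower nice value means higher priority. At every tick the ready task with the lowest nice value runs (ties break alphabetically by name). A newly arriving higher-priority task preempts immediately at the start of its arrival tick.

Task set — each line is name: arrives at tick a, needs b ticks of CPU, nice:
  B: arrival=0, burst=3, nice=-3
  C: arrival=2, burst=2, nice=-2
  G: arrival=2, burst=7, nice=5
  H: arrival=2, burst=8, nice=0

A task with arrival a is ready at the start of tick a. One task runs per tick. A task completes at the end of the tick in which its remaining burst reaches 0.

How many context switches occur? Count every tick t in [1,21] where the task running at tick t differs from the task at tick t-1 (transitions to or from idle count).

context switches = 4

t=0: ready={B} → run B
t=1: ready={B} → run B
t=2: ready={B,C,G,H} → run B
t=3: ready={C,G,H} → run C
t=4: ready={C,G,H} → run C
t=5: ready={G,H} → run H
t=6: ready={G,H} → run H
t=7: ready={G,H} → run H
t=8: ready={G,H} → run H
t=9: ready={G,H} → run H
t=10: ready={G,H} → run H
t=11: ready={G,H} → run H
t=12: ready={G,H} → run H
t=13: ready={G} → run G
t=14: ready={G} → run G
t=15: ready={G} → run G
t=16: ready={G} → run G
t=17: ready={G} → run G
t=18: ready={G} → run G
t=19: ready={G} → run G
t=20: (idle)
t=21: (idle)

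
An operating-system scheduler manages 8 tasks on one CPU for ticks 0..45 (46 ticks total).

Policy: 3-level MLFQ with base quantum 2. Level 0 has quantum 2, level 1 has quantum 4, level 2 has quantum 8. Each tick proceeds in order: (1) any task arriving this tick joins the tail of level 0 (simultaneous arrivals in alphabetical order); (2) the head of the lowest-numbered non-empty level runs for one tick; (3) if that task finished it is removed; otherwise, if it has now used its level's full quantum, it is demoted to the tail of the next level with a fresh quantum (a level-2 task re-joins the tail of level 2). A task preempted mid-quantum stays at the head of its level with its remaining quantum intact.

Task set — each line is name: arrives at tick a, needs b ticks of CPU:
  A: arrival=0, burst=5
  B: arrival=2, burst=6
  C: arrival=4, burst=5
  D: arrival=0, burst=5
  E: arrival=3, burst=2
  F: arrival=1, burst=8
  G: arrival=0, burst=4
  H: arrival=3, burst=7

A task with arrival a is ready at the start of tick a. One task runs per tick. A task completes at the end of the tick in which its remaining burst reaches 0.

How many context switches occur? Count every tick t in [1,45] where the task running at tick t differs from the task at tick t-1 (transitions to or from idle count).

t=0: L0/L1/L2 = ADG/-/- → run A
t=1: L0/L1/L2 = ADGF/-/- → run A
t=2: L0/L1/L2 = DGFB/A/- → run D
t=3: L0/L1/L2 = DGFBEH/A/- → run D
t=4: L0/L1/L2 = GFBEHC/AD/- → run G
t=5: L0/L1/L2 = GFBEHC/AD/- → run G
t=6: L0/L1/L2 = FBEHC/ADG/- → run F
t=7: L0/L1/L2 = FBEHC/ADG/- → run F
t=8: L0/L1/L2 = BEHC/ADGF/- → run B
t=9: L0/L1/L2 = BEHC/ADGF/- → run B
t=10: L0/L1/L2 = EHC/ADGFB/- → run E
t=11: L0/L1/L2 = EHC/ADGFB/- → run E
t=12: L0/L1/L2 = HC/ADGFB/- → run H
t=13: L0/L1/L2 = HC/ADGFB/- → run H
t=14: L0/L1/L2 = C/ADGFBH/- → run C
t=15: L0/L1/L2 = C/ADGFBH/- → run C
t=16: L0/L1/L2 = -/ADGFBHC/- → run A
t=17: L0/L1/L2 = -/ADGFBHC/- → run A
t=18: L0/L1/L2 = -/ADGFBHC/- → run A
t=19: L0/L1/L2 = -/DGFBHC/- → run D
t=20: L0/L1/L2 = -/DGFBHC/- → run D
t=21: L0/L1/L2 = -/DGFBHC/- → run D
t=22: L0/L1/L2 = -/GFBHC/- → run G
t=23: L0/L1/L2 = -/GFBHC/- → run G
t=24: L0/L1/L2 = -/FBHC/- → run F
t=25: L0/L1/L2 = -/FBHC/- → run F
t=26: L0/L1/L2 = -/FBHC/- → run F
t=27: L0/L1/L2 = -/FBHC/- → run F
t=28: L0/L1/L2 = -/BHC/F → run B
t=29: L0/L1/L2 = -/BHC/F → run B
t=30: L0/L1/L2 = -/BHC/F → run B
t=31: L0/L1/L2 = -/BHC/F → run B
t=32: L0/L1/L2 = -/HC/F → run H
t=33: L0/L1/L2 = -/HC/F → run H
t=34: L0/L1/L2 = -/HC/F → run H
t=35: L0/L1/L2 = -/HC/F → run H
t=36: L0/L1/L2 = -/C/FH → run C
t=37: L0/L1/L2 = -/C/FH → run C
t=38: L0/L1/L2 = -/C/FH → run C
t=39: L0/L1/L2 = -/-/FH → run F
t=40: L0/L1/L2 = -/-/FH → run F
t=41: L0/L1/L2 = -/-/H → run H
t=42: (idle)
t=43: (idle)
t=44: (idle)
t=45: (idle)

context switches = 17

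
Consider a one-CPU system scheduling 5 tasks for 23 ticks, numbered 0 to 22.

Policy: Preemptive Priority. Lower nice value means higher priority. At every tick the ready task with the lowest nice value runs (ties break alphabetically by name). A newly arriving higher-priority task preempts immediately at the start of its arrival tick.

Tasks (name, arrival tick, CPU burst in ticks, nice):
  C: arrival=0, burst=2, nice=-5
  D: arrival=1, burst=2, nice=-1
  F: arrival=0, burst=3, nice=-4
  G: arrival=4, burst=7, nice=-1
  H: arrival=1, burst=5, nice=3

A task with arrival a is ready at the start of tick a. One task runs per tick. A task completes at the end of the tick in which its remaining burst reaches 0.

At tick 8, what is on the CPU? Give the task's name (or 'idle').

t=0: ready={C,F} → run C
t=1: ready={C,D,F,H} → run C
t=2: ready={D,F,H} → run F
t=3: ready={D,F,H} → run F
t=4: ready={D,F,G,H} → run F
t=5: ready={D,G,H} → run D
t=6: ready={D,G,H} → run D
t=7: ready={G,H} → run G
t=8: ready={G,H} → run G
t=9: ready={G,H} → run G
t=10: ready={G,H} → run G
t=11: ready={G,H} → run G
t=12: ready={G,H} → run G
t=13: ready={G,H} → run G
t=14: ready={H} → run H
t=15: ready={H} → run H
t=16: ready={H} → run H
t=17: ready={H} → run H
t=18: ready={H} → run H
t=19: (idle)
t=20: (idle)
t=21: (idle)
t=22: (idle)

running at tick 8 = G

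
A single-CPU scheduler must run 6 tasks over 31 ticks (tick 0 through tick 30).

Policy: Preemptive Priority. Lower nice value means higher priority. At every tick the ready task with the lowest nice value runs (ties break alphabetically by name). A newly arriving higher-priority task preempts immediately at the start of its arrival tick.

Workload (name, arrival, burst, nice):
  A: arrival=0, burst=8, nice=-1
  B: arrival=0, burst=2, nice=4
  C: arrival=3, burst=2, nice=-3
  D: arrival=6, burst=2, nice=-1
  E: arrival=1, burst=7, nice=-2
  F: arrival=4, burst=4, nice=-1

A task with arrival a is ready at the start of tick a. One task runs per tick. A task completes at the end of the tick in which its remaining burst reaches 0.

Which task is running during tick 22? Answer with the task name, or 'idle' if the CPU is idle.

running at tick 22 = F

t=0: ready={A,B} → run A
t=1: ready={A,B,E} → run E
t=2: ready={A,B,E} → run E
t=3: ready={A,B,C,E} → run C
t=4: ready={A,B,C,E,F} → run C
t=5: ready={A,B,E,F} → run E
t=6: ready={A,B,D,E,F} → run E
t=7: ready={A,B,D,E,F} → run E
t=8: ready={A,B,D,E,F} → run E
t=9: ready={A,B,D,E,F} → run E
t=10: ready={A,B,D,F} → run A
t=11: ready={A,B,D,F} → run A
t=12: ready={A,B,D,F} → run A
t=13: ready={A,B,D,F} → run A
t=14: ready={A,B,D,F} → run A
t=15: ready={A,B,D,F} → run A
t=16: ready={A,B,D,F} → run A
t=17: ready={B,D,F} → run D
t=18: ready={B,D,F} → run D
t=19: ready={B,F} → run F
t=20: ready={B,F} → run F
t=21: ready={B,F} → run F
t=22: ready={B,F} → run F
t=23: ready={B} → run B
t=24: ready={B} → run B
t=25: (idle)
t=26: (idle)
t=27: (idle)
t=28: (idle)
t=29: (idle)
t=30: (idle)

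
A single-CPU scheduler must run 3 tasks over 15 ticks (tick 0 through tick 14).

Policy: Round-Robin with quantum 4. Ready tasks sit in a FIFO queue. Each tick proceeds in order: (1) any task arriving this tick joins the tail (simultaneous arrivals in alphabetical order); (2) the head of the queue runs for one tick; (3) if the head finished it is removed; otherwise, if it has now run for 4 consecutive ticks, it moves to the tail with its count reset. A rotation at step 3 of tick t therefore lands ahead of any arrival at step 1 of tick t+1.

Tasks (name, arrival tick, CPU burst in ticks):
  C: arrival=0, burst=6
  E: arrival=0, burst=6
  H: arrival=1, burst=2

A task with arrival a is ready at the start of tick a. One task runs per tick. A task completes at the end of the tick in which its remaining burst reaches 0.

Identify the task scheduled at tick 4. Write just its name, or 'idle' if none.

t=0: queue=[C,E] q_used=0 → run C
t=1: queue=[C,E,H] q_used=1 → run C
t=2: queue=[C,E,H] q_used=2 → run C
t=3: queue=[C,E,H] q_used=3 → run C
t=4: queue=[E,H,C] q_used=0 → run E
t=5: queue=[E,H,C] q_used=1 → run E
t=6: queue=[E,H,C] q_used=2 → run E
t=7: queue=[E,H,C] q_used=3 → run E
t=8: queue=[H,C,E] q_used=0 → run H
t=9: queue=[H,C,E] q_used=1 → run H
t=10: queue=[C,E] q_used=0 → run C
t=11: queue=[C,E] q_used=1 → run C
t=12: queue=[E] q_used=0 → run E
t=13: queue=[E] q_used=1 → run E
t=14: (idle)

running at tick 4 = E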